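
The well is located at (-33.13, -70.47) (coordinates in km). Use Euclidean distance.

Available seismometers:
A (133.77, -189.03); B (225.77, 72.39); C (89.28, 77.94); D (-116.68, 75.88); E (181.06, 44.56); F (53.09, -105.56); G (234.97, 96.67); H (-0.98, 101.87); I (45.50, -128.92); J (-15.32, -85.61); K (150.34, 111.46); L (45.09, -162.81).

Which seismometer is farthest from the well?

Distances from (-33.13, -70.47):
A: 204.72 km
B: 295.70 km
C: 192.38 km
D: 168.52 km
E: 243.12 km
F: 93.09 km
G: 315.93 km
H: 175.31 km
I: 97.97 km
J: 23.38 km
K: 258.38 km
L: 121.02 km
Maximum: G at 315.93 km.

G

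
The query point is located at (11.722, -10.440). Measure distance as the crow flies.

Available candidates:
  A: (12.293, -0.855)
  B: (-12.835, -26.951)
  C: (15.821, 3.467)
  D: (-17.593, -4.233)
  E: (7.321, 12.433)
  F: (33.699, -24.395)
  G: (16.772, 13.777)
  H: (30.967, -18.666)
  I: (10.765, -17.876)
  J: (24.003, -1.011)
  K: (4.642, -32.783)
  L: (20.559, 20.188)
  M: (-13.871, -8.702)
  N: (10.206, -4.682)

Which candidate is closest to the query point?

N

Distances from (11.722, -10.440):
A: √((0.571)² + (9.585)²) = √(0.32604 + 91.87222) = 9.602
B: √((-24.557)² + (-16.511)²) = √(603.04625 + 272.61312) = 29.592
C: √((4.099)² + (13.907)²) = √(16.80180 + 193.40465) = 14.498
D: √((-29.315)² + (6.207)²) = √(859.36922 + 38.52685) = 29.965
E: √((-4.401)² + (22.873)²) = √(19.36880 + 523.17413) = 23.293
F: √((21.977)² + (-13.955)²) = √(482.98853 + 194.74203) = 26.033
G: √((5.050)² + (24.217)²) = √(25.50250 + 586.46309) = 24.738
H: √((19.245)² + (-8.226)²) = √(370.37002 + 67.66708) = 20.929
I: √((-0.957)² + (-7.436)²) = √(0.91585 + 55.29410) = 7.497
J: √((12.281)² + (9.429)²) = √(150.82296 + 88.90604) = 15.483
K: √((-7.080)² + (-22.343)²) = √(50.12640 + 499.20965) = 23.438
L: √((8.837)² + (30.628)²) = √(78.09257 + 938.07438) = 31.877
M: √((-25.593)² + (1.738)²) = √(655.00165 + 3.02064) = 25.652
N: √((-1.516)² + (5.758)²) = √(2.29826 + 33.15456) = 5.954
Minimum: N at 5.954.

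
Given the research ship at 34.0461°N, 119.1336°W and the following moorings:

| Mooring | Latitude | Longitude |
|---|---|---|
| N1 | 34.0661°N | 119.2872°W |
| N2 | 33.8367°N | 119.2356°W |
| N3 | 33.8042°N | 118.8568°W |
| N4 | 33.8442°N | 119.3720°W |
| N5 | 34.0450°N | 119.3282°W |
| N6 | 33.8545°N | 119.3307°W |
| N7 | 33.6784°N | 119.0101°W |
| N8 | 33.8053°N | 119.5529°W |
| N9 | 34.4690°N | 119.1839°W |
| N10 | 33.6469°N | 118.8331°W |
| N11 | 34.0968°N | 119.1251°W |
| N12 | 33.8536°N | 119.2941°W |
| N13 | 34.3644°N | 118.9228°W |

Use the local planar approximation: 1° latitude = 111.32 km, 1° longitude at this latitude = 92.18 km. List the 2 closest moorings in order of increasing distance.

Distances from 34.0461°N, 119.1336°W:
N1: 14.3328 km
N2: 25.1352 km
N3: 37.0968 km
N4: 31.4337 km
N5: 17.9386 km
N6: 28.0183 km
N7: 42.4860 km
N8: 47.0368 km
N9: 47.3050 km
N10: 52.3652 km
N11: 5.6981 km
N12: 26.0403 km
N13: 40.4116 km
Sorted: N11 (5.6981 km) < N1 (14.3328 km) < N5 (17.9386 km) < N2 (25.1352 km) < …

N11, N1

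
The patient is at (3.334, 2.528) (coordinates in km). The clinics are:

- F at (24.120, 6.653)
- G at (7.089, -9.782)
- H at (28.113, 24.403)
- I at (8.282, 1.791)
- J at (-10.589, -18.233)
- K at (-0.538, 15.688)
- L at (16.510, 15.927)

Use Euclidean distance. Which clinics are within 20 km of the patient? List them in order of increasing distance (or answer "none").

Distances from (3.334, 2.528):
F: √((20.786)² + (4.125)²) = √(432.05780 + 17.01562) = 21.191 km
G: √((3.755)² + (-12.310)²) = √(14.10003 + 151.53610) = 12.870 km
H: √((24.779)² + (21.875)²) = √(613.99884 + 478.51562) = 33.053 km
I: √((4.948)² + (-0.737)²) = √(24.48270 + 0.54317) = 5.003 km
J: √((-13.923)² + (-20.761)²) = √(193.84993 + 431.01912) = 24.997 km
K: √((-3.872)² + (13.160)²) = √(14.99238 + 173.18560) = 13.718 km
L: √((13.176)² + (13.399)²) = √(173.60698 + 179.53320) = 18.792 km
Threshold 20 km: I (5.003 km), G (12.870 km), K (13.718 km), L (18.792 km) are within range.

I, G, K, L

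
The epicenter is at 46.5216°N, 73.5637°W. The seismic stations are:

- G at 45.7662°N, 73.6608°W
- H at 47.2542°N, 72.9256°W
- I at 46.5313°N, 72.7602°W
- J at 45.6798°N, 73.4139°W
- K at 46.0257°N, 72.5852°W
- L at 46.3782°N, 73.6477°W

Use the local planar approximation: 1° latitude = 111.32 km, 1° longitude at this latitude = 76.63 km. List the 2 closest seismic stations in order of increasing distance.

Distances from 46.5216°N, 73.5637°W:
G: √((-0.7554·111.32)² + (-0.0971·76.63)²) = √(7071.317808 + 55.365103) = 84.4197 km
H: √((0.7326·111.32)² + (0.6381·76.63)²) = √(6650.897028 + 2390.975579) = 95.0888 km
I: √((0.0097·111.32)² + (0.8035·76.63)²) = √(1.165977 + 3791.136429) = 61.5817 km
J: √((-0.8418·111.32)² + (0.1498·76.63)²) = √(8781.409667 + 131.771436) = 94.4096 km
K: √((-0.4959·111.32)² + (0.9785·76.63)²) = √(3047.436128 + 5622.368558) = 93.1118 km
L: √((-0.1434·111.32)² + (-0.0840·76.63)²) = √(254.826564 + 41.433939) = 17.2122 km
Sorted: L (17.2122 km) < I (61.5817 km) < G (84.4197 km) < K (93.1118 km) < …

L, I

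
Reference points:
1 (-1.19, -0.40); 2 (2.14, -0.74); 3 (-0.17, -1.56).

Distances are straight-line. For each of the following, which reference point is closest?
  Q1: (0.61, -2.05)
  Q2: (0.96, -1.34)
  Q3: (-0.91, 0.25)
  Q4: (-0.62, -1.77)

Q1→3; Q2→3; Q3→1; Q4→3

Q1 at (0.61, -2.05):
  1: √((-1.80)² + (1.65)²) = √(3.2400 + 2.7225) = 2.44
  2: √((1.53)² + (1.31)²) = √(2.3409 + 1.7161) = 2.01
  3: √((-0.78)² + (0.49)²) = √(0.6084 + 0.2401) = 0.92
  → nearest: 3 (0.92)
Q2 at (0.96, -1.34):
  1: √((-2.15)² + (0.94)²) = √(4.6225 + 0.8836) = 2.35
  2: √((1.18)² + (0.60)²) = √(1.3924 + 0.3600) = 1.32
  3: √((-1.13)² + (-0.22)²) = √(1.2769 + 0.0484) = 1.15
  → nearest: 3 (1.15)
Q3 at (-0.91, 0.25):
  1: √((-0.28)² + (-0.65)²) = √(0.0784 + 0.4225) = 0.71
  2: √((3.05)² + (-0.99)²) = √(9.3025 + 0.9801) = 3.21
  3: √((0.74)² + (-1.81)²) = √(0.5476 + 3.2761) = 1.96
  → nearest: 1 (0.71)
Q4 at (-0.62, -1.77):
  1: √((-0.57)² + (1.37)²) = √(0.3249 + 1.8769) = 1.48
  2: √((2.76)² + (1.03)²) = √(7.6176 + 1.0609) = 2.95
  3: √((0.45)² + (0.21)²) = √(0.2025 + 0.0441) = 0.50
  → nearest: 3 (0.50)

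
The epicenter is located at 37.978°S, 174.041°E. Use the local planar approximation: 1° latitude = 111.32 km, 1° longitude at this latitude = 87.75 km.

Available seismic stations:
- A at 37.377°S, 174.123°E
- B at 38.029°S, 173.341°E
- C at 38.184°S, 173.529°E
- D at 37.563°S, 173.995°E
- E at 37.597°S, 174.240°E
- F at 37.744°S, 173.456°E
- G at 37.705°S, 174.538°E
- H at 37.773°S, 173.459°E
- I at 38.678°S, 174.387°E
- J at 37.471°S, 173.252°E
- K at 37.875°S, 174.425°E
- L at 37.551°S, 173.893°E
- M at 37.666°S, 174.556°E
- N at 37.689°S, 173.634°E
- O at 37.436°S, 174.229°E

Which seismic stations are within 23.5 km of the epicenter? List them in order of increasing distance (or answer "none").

Distances from 37.978°S, 174.041°E:
A: 67.289 km
B: 61.687 km
C: 50.442 km
D: 46.374 km
E: 45.867 km
F: 57.565 km
G: 53.156 km
H: 55.937 km
I: 83.630 km
J: 89.324 km
K: 35.593 km
L: 49.276 km
M: 56.996 km
N: 48.068 km
O: 62.550 km
Threshold 23.5 km: none within range.

none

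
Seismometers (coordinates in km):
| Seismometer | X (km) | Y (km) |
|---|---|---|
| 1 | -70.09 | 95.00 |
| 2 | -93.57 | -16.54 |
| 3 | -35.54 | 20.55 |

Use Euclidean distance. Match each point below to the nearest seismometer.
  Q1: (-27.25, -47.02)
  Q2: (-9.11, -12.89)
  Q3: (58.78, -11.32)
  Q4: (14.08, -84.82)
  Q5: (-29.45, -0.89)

Q1→3; Q2→3; Q3→3; Q4→3; Q5→3

Q1 at (-27.25, -47.02):
  1: √((-42.84)² + (142.02)²) = √(1835.2656 + 20169.6804) = 148.34 km
  2: √((-66.32)² + (30.48)²) = √(4398.3424 + 929.0304) = 72.99 km
  3: √((-8.29)² + (67.57)²) = √(68.7241 + 4565.7049) = 68.08 km
  → nearest: 3 (68.08 km)
Q2 at (-9.11, -12.89):
  1: √((-60.98)² + (107.89)²) = √(3718.5604 + 11640.2521) = 123.93 km
  2: √((-84.46)² + (-3.65)²) = √(7133.4916 + 13.3225) = 84.54 km
  3: √((-26.43)² + (33.44)²) = √(698.5449 + 1118.2336) = 42.62 km
  → nearest: 3 (42.62 km)
Q3 at (58.78, -11.32):
  1: √((-128.87)² + (106.32)²) = √(16607.4769 + 11303.9424) = 167.07 km
  2: √((-152.35)² + (-5.22)²) = √(23210.5225 + 27.2484) = 152.44 km
  3: √((-94.32)² + (31.87)²) = √(8896.2624 + 1015.6969) = 99.56 km
  → nearest: 3 (99.56 km)
Q4 at (14.08, -84.82):
  1: √((-84.17)² + (179.82)²) = √(7084.5889 + 32335.2324) = 198.54 km
  2: √((-107.65)² + (68.28)²) = √(11588.5225 + 4662.1584) = 127.48 km
  3: √((-49.62)² + (105.37)²) = √(2462.1444 + 11102.8369) = 116.47 km
  → nearest: 3 (116.47 km)
Q5 at (-29.45, -0.89):
  1: √((-40.64)² + (95.89)²) = √(1651.6096 + 9194.8921) = 104.15 km
  2: √((-64.12)² + (-15.65)²) = √(4111.3744 + 244.9225) = 66.00 km
  3: √((-6.09)² + (21.44)²) = √(37.0881 + 459.6736) = 22.29 km
  → nearest: 3 (22.29 km)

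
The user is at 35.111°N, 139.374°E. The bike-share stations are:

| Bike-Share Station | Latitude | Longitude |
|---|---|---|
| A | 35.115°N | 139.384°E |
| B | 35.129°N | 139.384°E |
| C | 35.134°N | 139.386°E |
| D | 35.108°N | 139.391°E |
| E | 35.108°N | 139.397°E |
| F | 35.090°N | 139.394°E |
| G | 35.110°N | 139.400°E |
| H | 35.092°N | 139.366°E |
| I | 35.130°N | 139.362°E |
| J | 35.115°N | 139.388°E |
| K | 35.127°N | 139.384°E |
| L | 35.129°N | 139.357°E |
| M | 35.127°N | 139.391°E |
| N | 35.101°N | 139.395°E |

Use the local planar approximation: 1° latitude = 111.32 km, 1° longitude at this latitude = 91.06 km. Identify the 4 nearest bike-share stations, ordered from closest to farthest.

Distances from 35.111°N, 139.374°E:
A: √((0.004·111.32)² + (0.010·91.06)²) = √(0.19827 + 0.82919) = 1.014 km
B: √((0.018·111.32)² + (0.010·91.06)²) = √(4.01505 + 0.82919) = 2.201 km
C: √((0.023·111.32)² + (0.012·91.06)²) = √(6.55544 + 1.19404) = 2.784 km
D: √((-0.003·111.32)² + (0.017·91.06)²) = √(0.11153 + 2.39637) = 1.584 km
E: √((-0.003·111.32)² + (0.023·91.06)²) = √(0.11153 + 4.38643) = 2.121 km
F: √((-0.021·111.32)² + (0.020·91.06)²) = √(5.46493 + 3.31677) = 2.963 km
G: √((-0.001·111.32)² + (0.026·91.06)²) = √(0.01239 + 5.60534) = 2.370 km
H: √((-0.019·111.32)² + (-0.008·91.06)²) = √(4.47356 + 0.53068) = 2.237 km
I: √((0.019·111.32)² + (-0.012·91.06)²) = √(4.47356 + 1.19404) = 2.381 km
J: √((0.004·111.32)² + (0.014·91.06)²) = √(0.19827 + 1.62522) = 1.350 km
K: √((0.016·111.32)² + (0.010·91.06)²) = √(3.17239 + 0.82919) = 2.000 km
L: √((0.018·111.32)² + (-0.017·91.06)²) = √(4.01505 + 2.39637) = 2.532 km
M: √((0.016·111.32)² + (0.017·91.06)²) = √(3.17239 + 2.39637) = 2.360 km
N: √((-0.010·111.32)² + (0.021·91.06)²) = √(1.23921 + 3.65674) = 2.213 km
Sorted: A (1.014 km) < J (1.350 km) < D (1.584 km) < K (2.000 km) < E (2.121 km) < B (2.201 km) < …

A, J, D, K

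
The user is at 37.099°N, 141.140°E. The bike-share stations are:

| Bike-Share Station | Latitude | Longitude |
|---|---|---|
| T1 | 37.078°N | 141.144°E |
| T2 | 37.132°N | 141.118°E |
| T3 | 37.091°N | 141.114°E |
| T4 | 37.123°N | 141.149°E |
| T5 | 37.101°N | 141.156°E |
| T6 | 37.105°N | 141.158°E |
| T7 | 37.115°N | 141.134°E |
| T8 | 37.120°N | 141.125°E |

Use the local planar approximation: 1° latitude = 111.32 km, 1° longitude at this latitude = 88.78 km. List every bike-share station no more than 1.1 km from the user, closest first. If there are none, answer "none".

Distances from 37.099°N, 141.140°E:
T1: √((-0.021·111.32)² + (0.004·88.78)²) = √(5.46493 + 0.12611) = 2.365 km
T2: √((0.033·111.32)² + (-0.022·88.78)²) = √(13.49504 + 3.81483) = 4.161 km
T3: √((-0.008·111.32)² + (-0.026·88.78)²) = √(0.79310 + 5.32816) = 2.474 km
T4: √((0.024·111.32)² + (0.009·88.78)²) = √(7.13787 + 0.63843) = 2.789 km
T5: √((0.002·111.32)² + (0.016·88.78)²) = √(0.04957 + 2.01776) = 1.438 km
T6: √((0.006·111.32)² + (0.018·88.78)²) = √(0.44612 + 2.55373) = 1.732 km
T7: √((0.016·111.32)² + (-0.006·88.78)²) = √(3.17239 + 0.28375) = 1.859 km
T8: √((0.021·111.32)² + (-0.015·88.78)²) = √(5.46493 + 1.77342) = 2.690 km
Threshold 1.1 km: none within range.

none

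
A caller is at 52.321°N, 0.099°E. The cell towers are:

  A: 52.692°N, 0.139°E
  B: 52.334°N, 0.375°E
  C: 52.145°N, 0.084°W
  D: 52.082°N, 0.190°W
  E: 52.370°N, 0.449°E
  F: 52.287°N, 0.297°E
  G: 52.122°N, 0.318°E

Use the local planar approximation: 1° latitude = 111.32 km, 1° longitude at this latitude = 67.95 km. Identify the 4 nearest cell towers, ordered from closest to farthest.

Distances from 52.321°N, 0.099°E:
A: √((0.371·111.32)² + (0.040·67.95)²) = √(1705.66687 + 7.38752) = 41.389 km
B: √((0.013·111.32)² + (0.276·67.95)²) = √(2.09427 + 351.72002) = 18.810 km
C: √((-0.176·111.32)² + (-0.183·67.95)²) = √(383.85900 + 154.62549) = 23.205 km
D: √((-0.239·111.32)² + (-0.289·67.95)²) = √(707.85157 + 385.63337) = 33.068 km
E: √((0.049·111.32)² + (0.350·67.95)²) = √(29.75353 + 565.60731) = 24.400 km
F: √((-0.034·111.32)² + (0.198·67.95)²) = √(14.32532 + 181.01281) = 13.976 km
G: √((-0.199·111.32)² + (0.219·67.95)²) = √(490.74123 + 221.44565) = 26.687 km
Sorted: F (13.976 km) < B (18.810 km) < C (23.205 km) < E (24.400 km) < G (26.687 km) < D (33.068 km) < …

F, B, C, E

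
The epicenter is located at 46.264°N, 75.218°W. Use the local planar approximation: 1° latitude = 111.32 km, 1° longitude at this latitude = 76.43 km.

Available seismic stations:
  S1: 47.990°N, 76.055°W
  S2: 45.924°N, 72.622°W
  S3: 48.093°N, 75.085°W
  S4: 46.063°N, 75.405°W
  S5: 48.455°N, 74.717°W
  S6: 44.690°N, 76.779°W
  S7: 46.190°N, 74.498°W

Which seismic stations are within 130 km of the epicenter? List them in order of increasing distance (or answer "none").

S4, S7

Distances from 46.264°N, 75.218°W:
S1: 202.508 km
S2: 201.990 km
S3: 203.858 km
S4: 26.550 km
S5: 246.890 km
S6: 211.980 km
S7: 55.643 km
Threshold 130 km: S4 (26.550 km), S7 (55.643 km) are within range.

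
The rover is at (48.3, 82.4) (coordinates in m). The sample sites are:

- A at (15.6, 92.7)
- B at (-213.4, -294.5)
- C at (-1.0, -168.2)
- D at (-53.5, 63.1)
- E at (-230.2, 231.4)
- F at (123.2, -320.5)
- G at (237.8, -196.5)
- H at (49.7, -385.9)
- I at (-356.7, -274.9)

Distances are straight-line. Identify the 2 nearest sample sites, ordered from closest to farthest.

Distances from (48.3, 82.4):
A: √((-32.7)² + (10.3)²) = √(1069.290 + 106.090) = 34.3 m
B: √((-261.7)² + (-376.9)²) = √(68486.890 + 142053.610) = 458.8 m
C: √((-49.3)² + (-250.6)²) = √(2430.490 + 62800.360) = 255.4 m
D: √((-101.8)² + (-19.3)²) = √(10363.240 + 372.490) = 103.6 m
E: √((-278.5)² + (149.0)²) = √(77562.250 + 22201.000) = 315.9 m
F: √((74.9)² + (-402.9)²) = √(5610.010 + 162328.410) = 409.8 m
G: √((189.5)² + (-278.9)²) = √(35910.250 + 77785.210) = 337.2 m
H: √((1.4)² + (-468.3)²) = √(1.960 + 219304.890) = 468.3 m
I: √((-405.0)² + (-357.3)²) = √(164025.000 + 127663.290) = 540.1 m
Sorted: A (34.3 m) < D (103.6 m) < C (255.4 m) < E (315.9 m) < …

A, D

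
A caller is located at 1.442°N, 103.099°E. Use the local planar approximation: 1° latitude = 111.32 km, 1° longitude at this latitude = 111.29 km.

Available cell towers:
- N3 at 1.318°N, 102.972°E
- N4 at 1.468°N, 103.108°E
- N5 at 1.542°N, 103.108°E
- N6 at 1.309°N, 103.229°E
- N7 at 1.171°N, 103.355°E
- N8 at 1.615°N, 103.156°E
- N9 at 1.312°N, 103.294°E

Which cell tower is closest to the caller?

N4

Distances from 1.442°N, 103.099°E:
N3: √((-0.124·111.32)² + (-0.127·111.29)²) = √(190.54158 + 199.76515) = 19.756 km
N4: √((0.026·111.32)² + (0.009·111.29)²) = √(8.37709 + 1.00322) = 3.063 km
N5: √((0.100·111.32)² + (0.009·111.29)²) = √(123.92142 + 1.00322) = 11.177 km
N6: √((-0.133·111.32)² + (0.130·111.29)²) = √(219.20461 + 209.31434) = 20.701 km
N7: √((-0.271·111.32)² + (0.256·111.29)²) = √(910.09133 + 811.69378) = 41.494 km
N8: √((0.173·111.32)² + (0.057·111.29)²) = √(370.88443 + 40.24037) = 20.276 km
N9: √((-0.130·111.32)² + (0.195·111.29)²) = √(209.42721 + 470.95727) = 26.084 km
Minimum: N4 at 3.063 km.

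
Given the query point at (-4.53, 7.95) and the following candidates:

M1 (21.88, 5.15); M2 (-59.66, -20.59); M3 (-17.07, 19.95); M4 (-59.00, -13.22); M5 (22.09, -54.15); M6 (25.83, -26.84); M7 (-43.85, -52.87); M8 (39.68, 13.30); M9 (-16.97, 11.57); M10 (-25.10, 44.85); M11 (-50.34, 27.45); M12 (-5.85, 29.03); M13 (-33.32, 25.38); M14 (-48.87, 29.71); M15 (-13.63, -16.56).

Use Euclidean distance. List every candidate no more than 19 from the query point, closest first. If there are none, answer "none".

Distances from (-4.53, 7.95):
M1: 26.56
M2: 62.08
M3: 17.36
M4: 58.44
M5: 67.57
M6: 46.17
M7: 72.42
M8: 44.53
M9: 12.96
M10: 42.25
M11: 49.79
M12: 21.12
M13: 33.66
M14: 49.39
M15: 26.14
Threshold 19: M9 (12.96), M3 (17.36) are within range.

M9, M3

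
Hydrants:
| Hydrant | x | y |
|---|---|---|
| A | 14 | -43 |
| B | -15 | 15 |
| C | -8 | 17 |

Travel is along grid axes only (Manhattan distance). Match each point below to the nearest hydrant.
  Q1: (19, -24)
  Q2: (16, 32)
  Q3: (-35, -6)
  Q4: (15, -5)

Q1→A; Q2→C; Q3→B; Q4→A

Q1 at (19, -24):
  A: |-5| + |-19| = 5 + 19 = 24
  B: |-34| + |39| = 34 + 39 = 73
  C: |-27| + |41| = 27 + 41 = 68
  → nearest: A (24)
Q2 at (16, 32):
  A: |-2| + |-75| = 2 + 75 = 77
  B: |-31| + |-17| = 31 + 17 = 48
  C: |-24| + |-15| = 24 + 15 = 39
  → nearest: C (39)
Q3 at (-35, -6):
  A: |49| + |-37| = 49 + 37 = 86
  B: |20| + |21| = 20 + 21 = 41
  C: |27| + |23| = 27 + 23 = 50
  → nearest: B (41)
Q4 at (15, -5):
  A: |-1| + |-38| = 1 + 38 = 39
  B: |-30| + |20| = 30 + 20 = 50
  C: |-23| + |22| = 23 + 22 = 45
  → nearest: A (39)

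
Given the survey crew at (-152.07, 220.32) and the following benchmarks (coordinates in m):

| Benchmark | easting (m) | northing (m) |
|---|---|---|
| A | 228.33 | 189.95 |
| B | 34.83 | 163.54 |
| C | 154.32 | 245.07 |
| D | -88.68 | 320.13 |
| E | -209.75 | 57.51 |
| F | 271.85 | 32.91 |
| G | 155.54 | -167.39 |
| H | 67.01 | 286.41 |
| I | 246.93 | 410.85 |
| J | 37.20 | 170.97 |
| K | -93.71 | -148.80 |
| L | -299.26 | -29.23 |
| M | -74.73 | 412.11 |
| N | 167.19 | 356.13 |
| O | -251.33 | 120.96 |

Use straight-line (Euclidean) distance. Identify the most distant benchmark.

G

Distances from (-152.07, 220.32):
A: √((380.40)² + (-30.37)²) = √(144704.1600 + 922.3369) = 381.61 m
B: √((186.90)² + (-56.78)²) = √(34931.6100 + 3223.9684) = 195.33 m
C: √((306.39)² + (24.75)²) = √(93874.8321 + 612.5625) = 307.39 m
D: √((63.39)² + (99.81)²) = √(4018.2921 + 9962.0361) = 118.24 m
E: √((-57.68)² + (-162.81)²) = √(3326.9824 + 26507.0961) = 172.73 m
F: √((423.92)² + (-187.41)²) = √(179708.1664 + 35122.5081) = 463.50 m
G: √((307.61)² + (-387.71)²) = √(94623.9121 + 150319.0441) = 494.92 m
H: √((219.08)² + (66.09)²) = √(47996.0464 + 4367.8881) = 228.83 m
I: √((399.00)² + (190.53)²) = √(159201.0000 + 36301.6809) = 442.16 m
J: √((189.27)² + (-49.35)²) = √(35823.1329 + 2435.4225) = 195.60 m
K: √((58.36)² + (-369.12)²) = √(3405.8896 + 136249.5744) = 373.71 m
L: √((-147.19)² + (-249.55)²) = √(21664.8961 + 62275.2025) = 289.72 m
M: √((77.34)² + (191.79)²) = √(5981.4756 + 36783.4041) = 206.80 m
N: √((319.26)² + (135.81)²) = √(101926.9476 + 18444.3561) = 346.95 m
O: √((-99.26)² + (-99.36)²) = √(9852.5476 + 9872.4096) = 140.45 m
Maximum: G at 494.92 m.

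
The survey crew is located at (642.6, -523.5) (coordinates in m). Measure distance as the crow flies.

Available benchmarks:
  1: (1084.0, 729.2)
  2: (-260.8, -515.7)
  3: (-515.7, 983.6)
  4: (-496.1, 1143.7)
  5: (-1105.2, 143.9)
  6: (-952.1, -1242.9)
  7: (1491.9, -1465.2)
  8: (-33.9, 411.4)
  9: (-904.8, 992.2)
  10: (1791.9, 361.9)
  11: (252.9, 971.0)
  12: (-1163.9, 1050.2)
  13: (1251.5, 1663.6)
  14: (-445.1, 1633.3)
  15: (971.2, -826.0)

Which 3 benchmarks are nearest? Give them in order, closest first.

Distances from (642.6, -523.5):
1: √((441.4)² + (1252.7)²) = √(194833.960 + 1569257.290) = 1328.2 m
2: √((-903.4)² + (7.8)²) = √(816131.560 + 60.840) = 903.4 m
3: √((-1158.3)² + (1507.1)²) = √(1341658.890 + 2271350.410) = 1900.8 m
4: √((-1138.7)² + (1667.2)²) = √(1296637.690 + 2779555.840) = 2019.0 m
5: √((-1747.8)² + (667.4)²) = √(3054804.840 + 445422.760) = 1870.9 m
6: √((-1594.7)² + (-719.4)²) = √(2543068.090 + 517536.360) = 1749.5 m
7: √((849.3)² + (-941.7)²) = √(721310.490 + 886798.890) = 1268.1 m
8: √((-676.5)² + (934.9)²) = √(457652.250 + 874038.010) = 1154.0 m
9: √((-1547.4)² + (1515.7)²) = √(2394446.760 + 2297346.490) = 2166.1 m
10: √((1149.3)² + (885.4)²) = √(1320890.490 + 783933.160) = 1450.8 m
11: √((-389.7)² + (1494.5)²) = √(151866.090 + 2233530.250) = 1544.5 m
12: √((-1806.5)² + (1573.7)²) = √(3263442.250 + 2476531.690) = 2395.8 m
13: √((608.9)² + (2187.1)²) = √(370759.210 + 4783406.410) = 2270.3 m
14: √((-1087.7)² + (2156.8)²) = √(1183091.290 + 4651786.240) = 2415.5 m
15: √((328.6)² + (-302.5)²) = √(107977.960 + 91506.250) = 446.6 m
Sorted: 15 (446.6 m) < 2 (903.4 m) < 8 (1154.0 m) < 7 (1268.1 m) < 1 (1328.2 m) < …

15, 2, 8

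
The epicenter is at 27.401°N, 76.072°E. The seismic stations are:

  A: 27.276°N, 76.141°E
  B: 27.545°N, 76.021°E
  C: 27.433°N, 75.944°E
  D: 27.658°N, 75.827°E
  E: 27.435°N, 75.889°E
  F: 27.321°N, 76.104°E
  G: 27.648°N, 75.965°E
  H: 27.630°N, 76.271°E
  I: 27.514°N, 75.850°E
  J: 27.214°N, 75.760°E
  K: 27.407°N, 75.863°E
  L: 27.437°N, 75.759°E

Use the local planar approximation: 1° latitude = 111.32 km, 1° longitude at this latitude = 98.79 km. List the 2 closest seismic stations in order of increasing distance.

Distances from 27.401°N, 76.072°E:
A: 15.495 km
B: 16.803 km
C: 13.137 km
D: 37.474 km
E: 18.471 km
F: 9.450 km
G: 29.458 km
H: 32.192 km
I: 25.283 km
J: 37.194 km
K: 20.658 km
L: 31.180 km
Sorted: F (9.450 km) < C (13.137 km) < A (15.495 km) < B (16.803 km) < …

F, C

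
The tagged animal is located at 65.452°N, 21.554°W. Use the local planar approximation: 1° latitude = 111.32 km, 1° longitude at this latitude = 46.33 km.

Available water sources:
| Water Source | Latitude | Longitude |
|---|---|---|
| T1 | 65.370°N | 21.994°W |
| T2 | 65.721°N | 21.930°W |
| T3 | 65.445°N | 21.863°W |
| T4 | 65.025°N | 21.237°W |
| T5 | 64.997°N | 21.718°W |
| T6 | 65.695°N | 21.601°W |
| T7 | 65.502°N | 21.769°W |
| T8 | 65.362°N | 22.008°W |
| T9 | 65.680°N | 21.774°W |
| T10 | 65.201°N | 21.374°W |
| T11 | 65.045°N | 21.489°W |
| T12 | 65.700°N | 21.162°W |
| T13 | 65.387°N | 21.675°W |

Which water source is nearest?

Distances from 65.452°N, 21.554°W:
T1: √((-0.082·111.32)² + (-0.440·46.33)²) = √(83.32477 + 415.55638) = 22.336 km
T2: √((0.269·111.32)² + (-0.376·46.33)²) = √(896.70782 + 303.45919) = 34.643 km
T3: √((-0.007·111.32)² + (-0.309·46.33)²) = √(0.60721 + 204.94700) = 14.337 km
T4: √((-0.427·111.32)² + (0.317·46.33)²) = √(2259.44693 + 215.69651) = 49.751 km
T5: √((-0.455·111.32)² + (-0.164·46.33)²) = √(2565.48328 + 57.73143) = 51.217 km
T6: √((0.243·111.32)² + (-0.047·46.33)²) = √(731.74362 + 4.74155) = 27.138 km
T7: √((0.050·111.32)² + (-0.215·46.33)²) = √(30.98036 + 99.22052) = 11.411 km
T8: √((-0.090·111.32)² + (-0.454·46.33)²) = √(100.37635 + 442.42158) = 23.298 km
T9: √((0.228·111.32)² + (-0.220·46.33)²) = √(644.19313 + 103.88909) = 27.351 km
T10: √((-0.251·111.32)² + (0.180·46.33)²) = √(780.71736 + 69.54559) = 29.159 km
T11: √((-0.407·111.32)² + (0.065·46.33)²) = √(2052.74600 + 9.06883) = 45.407 km
T12: √((0.248·111.32)² + (0.392·46.33)²) = √(762.16633 + 329.83500) = 33.045 km
T13: √((-0.065·111.32)² + (-0.121·46.33)²) = √(52.35680 + 31.42645) = 9.153 km
Minimum: T13 at 9.153 km.

T13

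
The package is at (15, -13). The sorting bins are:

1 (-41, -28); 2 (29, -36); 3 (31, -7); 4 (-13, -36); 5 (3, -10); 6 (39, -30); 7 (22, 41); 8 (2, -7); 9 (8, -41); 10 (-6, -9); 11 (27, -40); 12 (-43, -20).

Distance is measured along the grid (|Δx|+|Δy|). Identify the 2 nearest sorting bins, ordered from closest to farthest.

5, 8

Distances from (15, -13):
1: 71
2: 37
3: 22
4: 51
5: 15
6: 41
7: 61
8: 19
9: 35
10: 25
11: 39
12: 65
Sorted: 5 (15) < 8 (19) < 3 (22) < 10 (25) < …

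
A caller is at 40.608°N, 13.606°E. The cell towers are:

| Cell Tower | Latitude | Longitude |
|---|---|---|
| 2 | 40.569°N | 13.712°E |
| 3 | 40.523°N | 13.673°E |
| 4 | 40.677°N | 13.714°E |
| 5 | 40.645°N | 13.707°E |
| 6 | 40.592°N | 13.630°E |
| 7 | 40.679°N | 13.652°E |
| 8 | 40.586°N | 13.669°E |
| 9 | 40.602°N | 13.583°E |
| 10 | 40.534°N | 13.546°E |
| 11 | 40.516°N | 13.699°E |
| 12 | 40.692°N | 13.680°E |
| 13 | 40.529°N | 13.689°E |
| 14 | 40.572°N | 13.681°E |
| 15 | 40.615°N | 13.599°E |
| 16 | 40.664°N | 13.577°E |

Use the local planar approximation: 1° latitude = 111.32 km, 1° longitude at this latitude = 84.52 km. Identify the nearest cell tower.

15

Distances from 40.608°N, 13.606°E:
2: √((-0.039·111.32)² + (0.106·84.52)²) = √(18.848449 + 80.265831) = 9.9556 km
3: √((-0.085·111.32)² + (0.067·84.52)²) = √(89.533229 + 32.067757) = 11.0273 km
4: √((0.069·111.32)² + (0.108·84.52)²) = √(58.998990 + 83.323305) = 11.9299 km
5: √((0.037·111.32)² + (0.101·84.52)²) = √(16.964843 + 72.872174) = 9.4782 km
6: √((-0.016·111.32)² + (0.024·84.52)²) = √(3.172388 + 4.114731) = 2.6995 km
7: √((0.071·111.32)² + (0.046·84.52)²) = √(62.468790 + 15.115922) = 8.8082 km
8: √((-0.022·111.32)² + (0.063·84.52)²) = √(5.997797 + 28.353069) = 5.8610 km
9: √((-0.006·111.32)² + (-0.023·84.52)²) = √(0.446117 + 3.778980) = 2.0555 km
10: √((-0.074·111.32)² + (-0.060·84.52)²) = √(67.859372 + 25.717069) = 9.6735 km
11: √((-0.092·111.32)² + (0.093·84.52)²) = √(104.887093 + 61.785259) = 12.9102 km
12: √((0.084·111.32)² + (0.074·84.52)²) = √(87.438957 + 39.118520) = 11.2498 km
13: √((-0.079·111.32)² + (0.083·84.52)²) = √(77.339361 + 49.212470) = 11.2495 km
14: √((-0.036·111.32)² + (0.075·84.52)²) = √(16.060217 + 40.182921) = 7.4995 km
15: √((0.007·111.32)² + (-0.007·84.52)²) = √(0.607215 + 0.350038) = 0.9784 km
16: √((0.056·111.32)² + (-0.029·84.52)²) = √(38.861759 + 6.007793) = 6.6985 km
Minimum: 15 at 0.9784 km.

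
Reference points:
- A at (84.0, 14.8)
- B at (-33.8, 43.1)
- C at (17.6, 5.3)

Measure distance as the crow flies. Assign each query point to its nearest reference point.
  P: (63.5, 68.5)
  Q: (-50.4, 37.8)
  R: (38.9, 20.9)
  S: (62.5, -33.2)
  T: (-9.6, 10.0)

P at (63.5, 68.5):
  A: 57.5
  B: 100.6
  C: 78.1
  → nearest: A (57.5)
Q at (-50.4, 37.8):
  A: 136.4
  B: 17.4
  C: 75.4
  → nearest: B (17.4)
R at (38.9, 20.9):
  A: 45.5
  B: 76.0
  C: 26.4
  → nearest: C (26.4)
S at (62.5, -33.2):
  A: 52.6
  B: 122.9
  C: 59.1
  → nearest: A (52.6)
T at (-9.6, 10.0):
  A: 93.7
  B: 41.0
  C: 27.6
  → nearest: C (27.6)

P→A; Q→B; R→C; S→A; T→C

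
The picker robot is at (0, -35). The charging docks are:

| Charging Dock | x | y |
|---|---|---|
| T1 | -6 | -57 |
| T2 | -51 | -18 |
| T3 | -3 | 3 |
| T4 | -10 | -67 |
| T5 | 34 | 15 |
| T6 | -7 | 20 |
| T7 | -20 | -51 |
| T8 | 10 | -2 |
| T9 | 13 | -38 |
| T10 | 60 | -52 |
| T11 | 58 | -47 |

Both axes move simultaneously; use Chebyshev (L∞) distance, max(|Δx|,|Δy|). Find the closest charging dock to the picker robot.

Distances from (0, -35):
T1: 22
T2: 51
T3: 38
T4: 32
T5: 50
T6: 55
T7: 20
T8: 33
T9: 13
T10: 60
T11: 58
Minimum: T9 at 13.

T9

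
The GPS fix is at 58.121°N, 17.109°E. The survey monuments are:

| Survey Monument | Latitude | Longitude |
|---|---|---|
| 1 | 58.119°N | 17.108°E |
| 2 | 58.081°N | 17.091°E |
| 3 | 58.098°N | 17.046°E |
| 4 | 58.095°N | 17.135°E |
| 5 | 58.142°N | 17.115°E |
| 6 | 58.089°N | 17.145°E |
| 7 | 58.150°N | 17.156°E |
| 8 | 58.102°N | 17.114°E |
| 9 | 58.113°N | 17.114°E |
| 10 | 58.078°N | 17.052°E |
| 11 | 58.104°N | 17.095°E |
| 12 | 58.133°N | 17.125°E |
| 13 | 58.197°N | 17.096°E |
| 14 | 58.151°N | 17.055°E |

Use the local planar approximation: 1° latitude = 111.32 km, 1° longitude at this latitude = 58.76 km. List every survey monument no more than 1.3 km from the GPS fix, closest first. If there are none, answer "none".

1, 9

Distances from 58.121°N, 17.109°E:
1: 0.230 km
2: 4.577 km
3: 4.501 km
4: 3.273 km
5: 2.364 km
6: 4.143 km
7: 4.248 km
8: 2.135 km
9: 0.938 km
10: 5.842 km
11: 2.064 km
12: 1.634 km
13: 8.495 km
14: 4.607 km
Threshold 1.3 km: 1 (0.230 km), 9 (0.938 km) are within range.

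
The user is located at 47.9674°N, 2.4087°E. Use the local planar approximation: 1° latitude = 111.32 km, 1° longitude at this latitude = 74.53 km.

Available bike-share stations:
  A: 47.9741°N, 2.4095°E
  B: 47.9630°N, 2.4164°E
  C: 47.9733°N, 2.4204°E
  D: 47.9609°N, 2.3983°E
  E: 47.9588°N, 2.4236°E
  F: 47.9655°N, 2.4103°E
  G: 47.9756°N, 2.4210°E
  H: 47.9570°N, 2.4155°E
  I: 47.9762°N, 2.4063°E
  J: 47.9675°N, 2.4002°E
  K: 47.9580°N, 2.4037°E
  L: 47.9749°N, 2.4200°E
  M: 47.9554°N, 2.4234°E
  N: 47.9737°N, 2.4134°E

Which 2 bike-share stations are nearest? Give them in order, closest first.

F, J

Distances from 47.9674°N, 2.4087°E:
A: √((0.0067·111.32)² + (0.0008·74.53)²) = √(0.556283 + 0.003555) = 0.7482 km
B: √((-0.0044·111.32)² + (0.0077·74.53)²) = √(0.239912 + 0.329339) = 0.7545 km
C: √((0.0059·111.32)² + (0.0117·74.53)²) = √(0.431370 + 0.760386) = 1.0917 km
D: √((-0.0065·111.32)² + (-0.0104·74.53)²) = √(0.523568 + 0.600799) = 1.0604 km
E: √((-0.0086·111.32)² + (0.0149·74.53)²) = √(0.916523 + 1.233204) = 1.4662 km
F: √((-0.0019·111.32)² + (0.0016·74.53)²) = √(0.044736 + 0.014220) = 0.2428 km
G: √((0.0082·111.32)² + (0.0123·74.53)²) = √(0.833248 + 0.840374) = 1.2937 km
H: √((-0.0104·111.32)² + (0.0068·74.53)²) = √(1.340334 + 0.256850) = 1.2638 km
I: √((0.0088·111.32)² + (-0.0024·74.53)²) = √(0.959648 + 0.031995) = 0.9958 km
J: √((0.0001·111.32)² + (-0.0085·74.53)²) = √(0.000124 + 0.401329) = 0.6336 km
K: √((-0.0094·111.32)² + (-0.0050·74.53)²) = √(1.094970 + 0.138868) = 1.1108 km
L: √((0.0075·111.32)² + (0.0113·74.53)²) = √(0.697058 + 0.709282) = 1.1859 km
M: √((-0.0120·111.32)² + (0.0147·74.53)²) = √(1.784469 + 1.200320) = 1.7277 km
N: √((0.0063·111.32)² + (0.0047·74.53)²) = √(0.491844 + 0.122704) = 0.7839 km
Sorted: F (0.2428 km) < J (0.6336 km) < A (0.7482 km) < B (0.7545 km) < …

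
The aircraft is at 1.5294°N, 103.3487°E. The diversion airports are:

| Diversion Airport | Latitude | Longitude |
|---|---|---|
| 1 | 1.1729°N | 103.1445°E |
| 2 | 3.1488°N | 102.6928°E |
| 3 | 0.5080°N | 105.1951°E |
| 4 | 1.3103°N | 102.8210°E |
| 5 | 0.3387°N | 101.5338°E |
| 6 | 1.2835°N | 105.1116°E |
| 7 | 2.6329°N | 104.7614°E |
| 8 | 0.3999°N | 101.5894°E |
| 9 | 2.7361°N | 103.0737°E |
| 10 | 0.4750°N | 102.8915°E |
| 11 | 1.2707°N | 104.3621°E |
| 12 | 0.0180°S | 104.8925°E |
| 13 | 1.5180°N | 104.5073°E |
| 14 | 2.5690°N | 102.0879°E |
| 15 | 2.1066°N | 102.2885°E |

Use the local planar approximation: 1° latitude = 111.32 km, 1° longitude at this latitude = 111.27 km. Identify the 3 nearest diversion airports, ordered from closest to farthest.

Distances from 1.5294°N, 103.3487°E:
1: 45.7297 km
2: 194.4845 km
3: 234.8137 km
4: 63.5814 km
5: 241.5585 km
6: 198.0586 km
7: 199.4972 km
8: 232.6595 km
9: 137.7709 km
10: 127.9262 km
11: 116.3804 km
12: 243.2699 km
13: 128.9237 km
14: 181.8629 km
15: 134.3321 km
Sorted: 1 (45.7297 km) < 4 (63.5814 km) < 11 (116.3804 km) < 10 (127.9262 km) < 13 (128.9237 km) < …

1, 4, 11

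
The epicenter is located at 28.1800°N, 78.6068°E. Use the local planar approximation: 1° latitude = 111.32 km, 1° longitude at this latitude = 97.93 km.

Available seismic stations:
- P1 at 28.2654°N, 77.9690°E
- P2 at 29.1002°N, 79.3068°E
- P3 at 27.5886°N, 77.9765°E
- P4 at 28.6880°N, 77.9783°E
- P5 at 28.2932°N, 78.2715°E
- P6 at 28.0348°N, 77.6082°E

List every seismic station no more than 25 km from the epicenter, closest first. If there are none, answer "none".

Distances from 28.1800°N, 78.6068°E:
P1: 63.1791 km
P2: 123.2579 km
P3: 90.2453 km
P4: 83.5838 km
P5: 35.1709 km
P6: 99.1197 km
Threshold 25 km: none within range.

none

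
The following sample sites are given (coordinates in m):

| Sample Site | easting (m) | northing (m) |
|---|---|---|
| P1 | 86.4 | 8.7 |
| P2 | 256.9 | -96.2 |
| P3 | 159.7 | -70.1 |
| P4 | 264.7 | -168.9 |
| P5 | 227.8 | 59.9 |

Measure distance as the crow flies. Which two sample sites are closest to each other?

P2 and P4

Pairwise distances:
P1–P2: 200.2 m
P1–P3: 107.6 m
P1–P4: 251.7 m
P1–P5: 150.4 m
P2–P3: 100.6 m
P2–P4: 73.1 m
P2–P5: 158.8 m
P3–P4: 144.2 m
P3–P5: 146.8 m
P4–P5: 231.8 m
Closest pair: P2–P4 at 73.1 m.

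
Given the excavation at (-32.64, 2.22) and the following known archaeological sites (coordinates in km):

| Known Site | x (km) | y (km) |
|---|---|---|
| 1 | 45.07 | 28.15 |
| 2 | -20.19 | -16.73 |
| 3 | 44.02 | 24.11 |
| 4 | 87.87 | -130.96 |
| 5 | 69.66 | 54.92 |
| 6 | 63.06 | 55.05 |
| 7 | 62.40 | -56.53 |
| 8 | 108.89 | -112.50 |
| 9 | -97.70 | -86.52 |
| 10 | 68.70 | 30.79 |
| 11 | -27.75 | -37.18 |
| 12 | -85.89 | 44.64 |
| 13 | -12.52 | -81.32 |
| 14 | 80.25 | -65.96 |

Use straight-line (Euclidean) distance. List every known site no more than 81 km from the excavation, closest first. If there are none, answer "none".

Distances from (-32.64, 2.22):
1: √((77.71)² + (25.93)²) = √(6038.8441 + 672.3649) = 81.92 km
2: √((12.45)² + (-18.95)²) = √(155.0025 + 359.1025) = 22.67 km
3: √((76.66)² + (21.89)²) = √(5876.7556 + 479.1721) = 79.72 km
4: √((120.51)² + (-133.18)²) = √(14522.6601 + 17736.9124) = 179.61 km
5: √((102.30)² + (52.70)²) = √(10465.2900 + 2777.2900) = 115.08 km
6: √((95.70)² + (52.83)²) = √(9158.4900 + 2791.0089) = 109.31 km
7: √((95.04)² + (-58.75)²) = √(9032.6016 + 3451.5625) = 111.73 km
8: √((141.53)² + (-114.72)²) = √(20030.7409 + 13160.6784) = 182.19 km
9: √((-65.06)² + (-88.74)²) = √(4232.8036 + 7874.7876) = 110.03 km
10: √((101.34)² + (28.57)²) = √(10269.7956 + 816.2449) = 105.29 km
11: √((4.89)² + (-39.40)²) = √(23.9121 + 1552.3600) = 39.70 km
12: √((-53.25)² + (42.42)²) = √(2835.5625 + 1799.4564) = 68.08 km
13: √((20.12)² + (-83.54)²) = √(404.8144 + 6978.9316) = 85.93 km
14: √((112.89)² + (-68.18)²) = √(12744.1521 + 4648.5124) = 131.88 km
Threshold 81 km: 2 (22.67 km), 11 (39.70 km), 12 (68.08 km), 3 (79.72 km) are within range.

2, 11, 12, 3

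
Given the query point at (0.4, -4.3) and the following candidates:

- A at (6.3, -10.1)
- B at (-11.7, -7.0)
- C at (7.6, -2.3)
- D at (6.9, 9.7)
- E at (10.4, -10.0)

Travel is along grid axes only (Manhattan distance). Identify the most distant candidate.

Distances from (0.4, -4.3):
A: |5.9| + |-5.8| = 5.9 + 5.8 = 11.7
B: |-12.1| + |-2.7| = 12.1 + 2.7 = 14.8
C: |7.2| + |2.0| = 7.2 + 2.0 = 9.2
D: |6.5| + |14.0| = 6.5 + 14.0 = 20.5
E: |10.0| + |-5.7| = 10.0 + 5.7 = 15.7
Maximum: D at 20.5.

D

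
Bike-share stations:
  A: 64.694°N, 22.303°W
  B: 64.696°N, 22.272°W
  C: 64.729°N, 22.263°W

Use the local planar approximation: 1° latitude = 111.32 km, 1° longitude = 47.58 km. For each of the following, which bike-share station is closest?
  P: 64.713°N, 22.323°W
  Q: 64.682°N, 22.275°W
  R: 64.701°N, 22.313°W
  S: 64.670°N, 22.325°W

P→A; Q→B; R→A; S→A

P at 64.713°N, 22.323°W:
  A: √((-0.019·111.32)² + (0.020·47.58)²) = √(4.47356 + 0.90554) = 2.319 km
  B: √((-0.017·111.32)² + (0.051·47.58)²) = √(3.58133 + 5.88829) = 3.077 km
  C: √((0.016·111.32)² + (0.060·47.58)²) = √(3.17239 + 8.14988) = 3.365 km
  → nearest: A (2.319 km)
Q at 64.682°N, 22.275°W:
  A: √((0.012·111.32)² + (-0.028·47.58)²) = √(1.78447 + 1.77486) = 1.887 km
  B: √((0.014·111.32)² + (0.003·47.58)²) = √(2.42886 + 0.02037) = 1.565 km
  C: √((0.047·111.32)² + (0.012·47.58)²) = √(27.37424 + 0.32600) = 5.263 km
  → nearest: B (1.565 km)
R at 64.701°N, 22.313°W:
  A: √((-0.007·111.32)² + (0.010·47.58)²) = √(0.60721 + 0.22639) = 0.913 km
  B: √((-0.005·111.32)² + (0.041·47.58)²) = √(0.30980 + 3.80554) = 2.029 km
  C: √((0.028·111.32)² + (0.050·47.58)²) = √(9.71544 + 5.65964) = 3.921 km
  → nearest: A (0.913 km)
S at 64.670°N, 22.325°W:
  A: √((0.024·111.32)² + (0.022·47.58)²) = √(7.13787 + 1.09571) = 2.869 km
  B: √((0.026·111.32)² + (0.053·47.58)²) = √(8.37709 + 6.35917) = 3.839 km
  C: √((0.059·111.32)² + (0.062·47.58)²) = √(43.13705 + 8.70226) = 7.200 km
  → nearest: A (2.869 km)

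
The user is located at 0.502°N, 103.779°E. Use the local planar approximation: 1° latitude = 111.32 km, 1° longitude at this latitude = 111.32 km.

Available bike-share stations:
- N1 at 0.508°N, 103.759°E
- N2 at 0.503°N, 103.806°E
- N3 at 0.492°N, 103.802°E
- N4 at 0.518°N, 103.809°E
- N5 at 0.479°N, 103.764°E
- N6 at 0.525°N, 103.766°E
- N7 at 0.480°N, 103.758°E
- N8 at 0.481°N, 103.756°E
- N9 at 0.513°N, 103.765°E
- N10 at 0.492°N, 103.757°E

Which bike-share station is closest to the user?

N9

Distances from 0.502°N, 103.779°E:
N1: √((0.006·111.32)² + (-0.020·111.32)²) = √(0.44612 + 4.95686) = 2.324 km
N2: √((0.001·111.32)² + (0.027·111.32)²) = √(0.01239 + 9.03387) = 3.008 km
N3: √((-0.010·111.32)² + (0.023·111.32)²) = √(1.23921 + 6.55544) = 2.792 km
N4: √((0.016·111.32)² + (0.030·111.32)²) = √(3.17239 + 11.15293) = 3.785 km
N5: √((-0.023·111.32)² + (-0.015·111.32)²) = √(6.55544 + 2.78823) = 3.057 km
N6: √((0.023·111.32)² + (-0.013·111.32)²) = √(6.55544 + 2.09427) = 2.941 km
N7: √((-0.022·111.32)² + (-0.021·111.32)²) = √(5.99780 + 5.46493) = 3.386 km
N8: √((-0.021·111.32)² + (-0.023·111.32)²) = √(5.46493 + 6.55544) = 3.467 km
N9: √((0.011·111.32)² + (-0.014·111.32)²) = √(1.49945 + 2.42886) = 1.982 km
N10: √((-0.010·111.32)² + (-0.022·111.32)²) = √(1.23921 + 5.99780) = 2.690 km
Minimum: N9 at 1.982 km.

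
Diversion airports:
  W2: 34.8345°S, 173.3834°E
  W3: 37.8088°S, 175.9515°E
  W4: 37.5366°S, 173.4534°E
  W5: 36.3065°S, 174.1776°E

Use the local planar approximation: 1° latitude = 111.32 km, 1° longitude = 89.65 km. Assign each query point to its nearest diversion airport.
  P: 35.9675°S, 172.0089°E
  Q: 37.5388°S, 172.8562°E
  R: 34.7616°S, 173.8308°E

P at 35.9675°S, 172.0089°E:
  W2: 176.3286 km
  W3: 408.5877 km
  W4: 217.4408 km
  W5: 198.0525 km
  → nearest: W2 (176.3286 km)
Q at 37.5388°S, 172.8562°E:
  W2: 304.7303 km
  W3: 279.1167 km
  W4: 53.5395 km
  W5: 181.2508 km
  → nearest: W4 (53.5395 km)
R at 34.7616°S, 173.8308°E:
  W2: 40.9221 km
  W3: 388.8602 km
  W4: 310.7603 km
  W5: 174.7660 km
  → nearest: W2 (40.9221 km)

P→W2; Q→W4; R→W2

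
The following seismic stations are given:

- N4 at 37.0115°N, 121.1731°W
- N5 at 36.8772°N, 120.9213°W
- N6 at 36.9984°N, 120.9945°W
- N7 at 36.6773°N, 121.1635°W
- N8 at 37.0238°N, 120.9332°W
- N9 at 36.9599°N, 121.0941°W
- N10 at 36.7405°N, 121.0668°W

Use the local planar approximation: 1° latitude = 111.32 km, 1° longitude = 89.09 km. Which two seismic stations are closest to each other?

Pairwise distances:
N4–N5: √((-0.1343·111.32)² + (0.2518·89.09)²) = √(223.510752 + 503.233298) = 26.9582 km
N4–N6: √((-0.0131·111.32)² + (0.1786·89.09)²) = √(2.126616 + 253.175005) = 15.9782 km
N4–N7: √((-0.3342·111.32)² + (0.0096·89.09)²) = √(1384.073923 + 0.731477) = 37.2130 km
N4–N8: √((0.0123·111.32)² + (0.2399·89.09)²) = √(1.874807 + 456.791921) = 21.4165 km
N4–N9: √((-0.0516·111.32)² + (0.0790·89.09)²) = √(32.994823 + 49.534992) = 9.0846 km
N4–N10: √((-0.2710·111.32)² + (0.1063·89.09)²) = √(910.091330 + 89.685957) = 31.6193 km
N5–N6: √((0.1212·111.32)² + (-0.0732·89.09)²) = √(182.033632 + 42.528501) = 14.9854 km
N5–N7: √((-0.1999·111.32)² + (-0.2422·89.09)²) = √(495.190134 + 465.592735) = 30.9965 km
N5–N8: √((0.1466·111.32)² + (-0.0119·89.09)²) = √(266.326472 + 1.123963) = 16.3539 km
N5–N9: √((0.0827·111.32)² + (-0.1728·89.09)²) = √(84.753456 + 236.998389) = 17.9374 km
N5–N10: √((-0.1367·111.32)² + (-0.1455·89.09)²) = √(231.570602 + 168.028869) = 19.9900 km
N6–N7: √((-0.3211·111.32)² + (-0.1690·89.09)²) = √(1277.694445 + 226.689460) = 38.7864 km
N6–N8: √((0.0254·111.32)² + (0.0613·89.09)²) = √(7.994915 + 29.824891) = 6.1498 km
N6–N9: √((-0.0385·111.32)² + (-0.0996·89.09)²) = √(18.368253 + 78.736589) = 9.8542 km
N6–N10: √((-0.2579·111.32)² + (-0.0723·89.09)²) = √(824.231256 + 41.489148) = 29.4231 km
N7–N8: √((0.3465·111.32)² + (0.2303·89.09)²) = √(1487.828499 + 420.964811) = 43.6897 km
N7–N9: √((0.2826·111.32)² + (0.0694·89.09)²) = √(989.670694 + 38.227585) = 32.0609 km
N7–N10: √((0.0632·111.32)² + (0.0967·89.09)²) = √(49.497191 + 74.218277) = 11.1227 km
N8–N9: √((-0.0639·111.32)² + (-0.1609·89.09)²) = √(50.599720 + 205.480212) = 16.0025 km
N8–N10: √((-0.2833·111.32)² + (-0.1336·89.09)²) = √(994.579594 + 141.667697) = 33.7083 km
N9–N10: √((-0.2194·111.32)² + (0.0273·89.09)²) = √(596.512628 + 5.915388) = 24.5444 km
Closest pair: N6–N8 at 6.1498 km.

N6 and N8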